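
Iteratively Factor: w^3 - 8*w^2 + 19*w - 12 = (w - 4)*(w^2 - 4*w + 3) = (w - 4)*(w - 1)*(w - 3)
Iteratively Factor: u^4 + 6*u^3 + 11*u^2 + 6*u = (u + 2)*(u^3 + 4*u^2 + 3*u) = (u + 2)*(u + 3)*(u^2 + u) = u*(u + 2)*(u + 3)*(u + 1)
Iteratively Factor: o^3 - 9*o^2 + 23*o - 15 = (o - 5)*(o^2 - 4*o + 3) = (o - 5)*(o - 1)*(o - 3)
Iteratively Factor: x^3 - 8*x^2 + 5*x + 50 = (x - 5)*(x^2 - 3*x - 10) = (x - 5)^2*(x + 2)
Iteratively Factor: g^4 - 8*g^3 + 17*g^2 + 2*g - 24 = (g + 1)*(g^3 - 9*g^2 + 26*g - 24) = (g - 3)*(g + 1)*(g^2 - 6*g + 8) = (g - 4)*(g - 3)*(g + 1)*(g - 2)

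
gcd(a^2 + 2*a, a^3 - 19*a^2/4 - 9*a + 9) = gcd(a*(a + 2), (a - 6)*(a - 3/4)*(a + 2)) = a + 2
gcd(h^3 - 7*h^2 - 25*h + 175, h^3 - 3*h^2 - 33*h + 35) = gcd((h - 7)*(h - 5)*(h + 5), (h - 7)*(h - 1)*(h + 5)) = h^2 - 2*h - 35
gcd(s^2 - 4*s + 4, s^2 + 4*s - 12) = s - 2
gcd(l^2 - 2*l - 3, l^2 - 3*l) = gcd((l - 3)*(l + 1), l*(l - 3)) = l - 3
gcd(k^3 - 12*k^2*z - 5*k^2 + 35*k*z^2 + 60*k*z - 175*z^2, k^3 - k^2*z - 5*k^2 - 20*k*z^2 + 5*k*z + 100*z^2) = -k^2 + 5*k*z + 5*k - 25*z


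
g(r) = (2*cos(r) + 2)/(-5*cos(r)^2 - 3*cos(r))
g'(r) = (-10*sin(r)*cos(r) - 3*sin(r))*(2*cos(r) + 2)/(-5*cos(r)^2 - 3*cos(r))^2 - 2*sin(r)/(-5*cos(r)^2 - 3*cos(r)) = -(10*sin(r) + 6*sin(r)/cos(r)^2 + 20*tan(r))/(5*cos(r) + 3)^2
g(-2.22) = -57.48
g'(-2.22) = -10248.79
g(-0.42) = -0.55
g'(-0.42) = 0.28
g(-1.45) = -5.16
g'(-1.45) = 45.07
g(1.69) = 6.16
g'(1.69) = -45.66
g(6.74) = -0.56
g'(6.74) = -0.31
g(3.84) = -0.74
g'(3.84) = -5.50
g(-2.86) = -0.05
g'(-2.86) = -0.37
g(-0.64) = -0.64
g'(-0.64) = 0.54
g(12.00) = -0.61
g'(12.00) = 0.43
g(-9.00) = -0.13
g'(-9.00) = -0.80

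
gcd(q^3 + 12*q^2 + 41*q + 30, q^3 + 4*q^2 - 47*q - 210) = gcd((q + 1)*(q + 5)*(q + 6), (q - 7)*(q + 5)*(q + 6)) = q^2 + 11*q + 30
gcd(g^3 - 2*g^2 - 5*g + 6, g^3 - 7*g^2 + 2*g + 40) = g + 2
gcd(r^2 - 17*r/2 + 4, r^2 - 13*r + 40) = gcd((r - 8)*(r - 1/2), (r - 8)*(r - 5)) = r - 8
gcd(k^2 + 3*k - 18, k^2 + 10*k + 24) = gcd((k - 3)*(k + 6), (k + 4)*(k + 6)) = k + 6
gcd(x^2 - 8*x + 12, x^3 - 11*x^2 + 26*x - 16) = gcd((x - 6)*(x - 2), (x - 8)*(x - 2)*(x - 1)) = x - 2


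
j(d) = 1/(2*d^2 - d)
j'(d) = (1 - 4*d)/(2*d^2 - d)^2 = (1 - 4*d)/(d^2*(2*d - 1)^2)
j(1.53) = 0.32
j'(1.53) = -0.52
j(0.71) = 3.35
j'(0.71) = -20.69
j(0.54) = 23.15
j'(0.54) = -621.57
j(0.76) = 2.53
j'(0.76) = -13.06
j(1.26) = 0.52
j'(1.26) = -1.10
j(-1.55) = 0.16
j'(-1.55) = 0.18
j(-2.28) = 0.08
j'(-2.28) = 0.06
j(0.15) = -9.52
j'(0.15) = 36.28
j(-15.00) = 0.00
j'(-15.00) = 0.00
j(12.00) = 0.00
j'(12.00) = 0.00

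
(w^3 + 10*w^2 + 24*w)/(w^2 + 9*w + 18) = w*(w + 4)/(w + 3)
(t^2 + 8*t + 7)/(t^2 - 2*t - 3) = (t + 7)/(t - 3)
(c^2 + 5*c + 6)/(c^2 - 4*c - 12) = (c + 3)/(c - 6)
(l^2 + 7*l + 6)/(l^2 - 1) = (l + 6)/(l - 1)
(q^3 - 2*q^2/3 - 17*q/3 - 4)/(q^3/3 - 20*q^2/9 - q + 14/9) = 3*(3*q^2 - 5*q - 12)/(3*q^2 - 23*q + 14)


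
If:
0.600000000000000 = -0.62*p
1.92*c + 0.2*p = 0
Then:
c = 0.10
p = -0.97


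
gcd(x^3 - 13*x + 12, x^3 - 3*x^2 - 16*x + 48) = x^2 + x - 12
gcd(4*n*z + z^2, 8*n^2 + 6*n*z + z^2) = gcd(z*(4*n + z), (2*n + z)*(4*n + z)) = 4*n + z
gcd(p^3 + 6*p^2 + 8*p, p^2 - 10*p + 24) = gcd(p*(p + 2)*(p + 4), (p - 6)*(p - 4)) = 1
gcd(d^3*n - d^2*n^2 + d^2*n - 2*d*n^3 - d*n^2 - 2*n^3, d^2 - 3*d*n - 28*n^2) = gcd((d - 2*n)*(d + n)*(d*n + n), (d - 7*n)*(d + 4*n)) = 1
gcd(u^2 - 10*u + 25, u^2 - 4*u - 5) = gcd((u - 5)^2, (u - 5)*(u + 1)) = u - 5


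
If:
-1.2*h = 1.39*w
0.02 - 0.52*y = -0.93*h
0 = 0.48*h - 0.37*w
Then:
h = 0.00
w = 0.00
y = 0.04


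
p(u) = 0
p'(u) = 0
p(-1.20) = 0.00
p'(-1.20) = 0.00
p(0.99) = 0.00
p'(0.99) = 0.00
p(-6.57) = 0.00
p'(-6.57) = 0.00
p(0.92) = 0.00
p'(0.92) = 0.00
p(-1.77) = 0.00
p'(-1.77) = 0.00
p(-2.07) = 0.00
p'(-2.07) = 0.00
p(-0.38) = 0.00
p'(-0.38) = 0.00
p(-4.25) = 0.00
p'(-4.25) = 0.00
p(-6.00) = 0.00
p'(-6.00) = 0.00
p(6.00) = 0.00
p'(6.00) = 0.00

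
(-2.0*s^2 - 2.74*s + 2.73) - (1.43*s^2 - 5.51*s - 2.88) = -3.43*s^2 + 2.77*s + 5.61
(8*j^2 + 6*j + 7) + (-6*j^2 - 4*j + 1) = 2*j^2 + 2*j + 8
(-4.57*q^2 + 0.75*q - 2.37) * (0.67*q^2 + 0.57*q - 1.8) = -3.0619*q^4 - 2.1024*q^3 + 7.0656*q^2 - 2.7009*q + 4.266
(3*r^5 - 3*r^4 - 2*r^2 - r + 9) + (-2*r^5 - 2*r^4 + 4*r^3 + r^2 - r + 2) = r^5 - 5*r^4 + 4*r^3 - r^2 - 2*r + 11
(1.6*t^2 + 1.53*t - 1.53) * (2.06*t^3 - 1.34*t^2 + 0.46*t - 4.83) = 3.296*t^5 + 1.0078*t^4 - 4.466*t^3 - 4.974*t^2 - 8.0937*t + 7.3899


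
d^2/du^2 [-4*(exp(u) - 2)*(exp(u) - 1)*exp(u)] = (-36*exp(2*u) + 48*exp(u) - 8)*exp(u)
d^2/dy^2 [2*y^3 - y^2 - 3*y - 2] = 12*y - 2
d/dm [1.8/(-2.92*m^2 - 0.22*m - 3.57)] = (10.512*m + 0.396)/(2.92*m^2 + 0.22*m + 3.57)^2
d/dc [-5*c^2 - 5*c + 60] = -10*c - 5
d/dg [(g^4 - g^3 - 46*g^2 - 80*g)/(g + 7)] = (3*g^4 + 26*g^3 - 67*g^2 - 644*g - 560)/(g^2 + 14*g + 49)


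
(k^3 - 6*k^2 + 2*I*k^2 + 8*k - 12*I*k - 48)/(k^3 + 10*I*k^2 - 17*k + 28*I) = (k^2 - 2*k*(3 + I) + 12*I)/(k^2 + 6*I*k + 7)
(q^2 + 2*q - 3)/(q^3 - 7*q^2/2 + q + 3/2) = 2*(q + 3)/(2*q^2 - 5*q - 3)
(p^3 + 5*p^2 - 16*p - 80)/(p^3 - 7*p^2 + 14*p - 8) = (p^2 + 9*p + 20)/(p^2 - 3*p + 2)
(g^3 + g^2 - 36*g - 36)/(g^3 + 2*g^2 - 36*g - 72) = (g + 1)/(g + 2)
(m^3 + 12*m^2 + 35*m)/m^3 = 1 + 12/m + 35/m^2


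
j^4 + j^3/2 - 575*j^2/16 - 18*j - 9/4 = (j - 6)*(j + 1/4)^2*(j + 6)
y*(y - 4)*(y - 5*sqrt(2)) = y^3 - 5*sqrt(2)*y^2 - 4*y^2 + 20*sqrt(2)*y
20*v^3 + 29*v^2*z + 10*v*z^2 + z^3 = (v + z)*(4*v + z)*(5*v + z)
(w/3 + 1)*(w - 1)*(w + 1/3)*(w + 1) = w^4/3 + 10*w^3/9 - 10*w/9 - 1/3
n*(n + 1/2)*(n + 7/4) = n^3 + 9*n^2/4 + 7*n/8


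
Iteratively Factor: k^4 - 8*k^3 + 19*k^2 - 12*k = (k - 1)*(k^3 - 7*k^2 + 12*k) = k*(k - 1)*(k^2 - 7*k + 12) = k*(k - 4)*(k - 1)*(k - 3)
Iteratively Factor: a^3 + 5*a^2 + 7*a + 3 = (a + 1)*(a^2 + 4*a + 3) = (a + 1)^2*(a + 3)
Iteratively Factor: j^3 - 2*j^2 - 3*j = (j - 3)*(j^2 + j) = j*(j - 3)*(j + 1)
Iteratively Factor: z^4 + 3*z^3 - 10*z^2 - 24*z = (z + 4)*(z^3 - z^2 - 6*z) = (z + 2)*(z + 4)*(z^2 - 3*z) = z*(z + 2)*(z + 4)*(z - 3)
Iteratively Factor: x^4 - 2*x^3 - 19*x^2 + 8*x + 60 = (x - 2)*(x^3 - 19*x - 30) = (x - 5)*(x - 2)*(x^2 + 5*x + 6) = (x - 5)*(x - 2)*(x + 2)*(x + 3)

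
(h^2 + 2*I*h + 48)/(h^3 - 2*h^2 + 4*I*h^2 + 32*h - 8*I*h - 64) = (h - 6*I)/(h^2 + h*(-2 - 4*I) + 8*I)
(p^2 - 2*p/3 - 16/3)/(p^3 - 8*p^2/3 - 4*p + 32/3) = 1/(p - 2)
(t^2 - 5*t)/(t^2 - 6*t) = (t - 5)/(t - 6)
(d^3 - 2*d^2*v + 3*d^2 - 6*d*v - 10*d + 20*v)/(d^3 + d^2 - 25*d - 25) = (d^2 - 2*d*v - 2*d + 4*v)/(d^2 - 4*d - 5)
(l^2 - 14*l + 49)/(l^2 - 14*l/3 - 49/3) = 3*(l - 7)/(3*l + 7)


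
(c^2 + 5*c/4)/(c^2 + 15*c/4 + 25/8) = 2*c/(2*c + 5)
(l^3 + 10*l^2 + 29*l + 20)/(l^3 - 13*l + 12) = (l^2 + 6*l + 5)/(l^2 - 4*l + 3)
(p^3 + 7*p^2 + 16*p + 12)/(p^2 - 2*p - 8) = (p^2 + 5*p + 6)/(p - 4)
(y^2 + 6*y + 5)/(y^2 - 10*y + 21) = (y^2 + 6*y + 5)/(y^2 - 10*y + 21)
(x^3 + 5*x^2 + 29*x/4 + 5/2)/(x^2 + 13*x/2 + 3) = (x^2 + 9*x/2 + 5)/(x + 6)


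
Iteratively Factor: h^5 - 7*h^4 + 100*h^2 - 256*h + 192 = (h - 4)*(h^4 - 3*h^3 - 12*h^2 + 52*h - 48) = (h - 4)*(h - 2)*(h^3 - h^2 - 14*h + 24) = (h - 4)*(h - 3)*(h - 2)*(h^2 + 2*h - 8) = (h - 4)*(h - 3)*(h - 2)^2*(h + 4)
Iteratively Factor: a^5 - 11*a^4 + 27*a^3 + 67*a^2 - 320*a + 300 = (a - 2)*(a^4 - 9*a^3 + 9*a^2 + 85*a - 150) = (a - 5)*(a - 2)*(a^3 - 4*a^2 - 11*a + 30) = (a - 5)*(a - 2)^2*(a^2 - 2*a - 15) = (a - 5)*(a - 2)^2*(a + 3)*(a - 5)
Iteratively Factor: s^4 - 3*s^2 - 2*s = (s + 1)*(s^3 - s^2 - 2*s) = (s + 1)^2*(s^2 - 2*s) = s*(s + 1)^2*(s - 2)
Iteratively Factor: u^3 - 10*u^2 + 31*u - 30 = (u - 3)*(u^2 - 7*u + 10) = (u - 3)*(u - 2)*(u - 5)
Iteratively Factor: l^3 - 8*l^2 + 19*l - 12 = (l - 1)*(l^2 - 7*l + 12) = (l - 3)*(l - 1)*(l - 4)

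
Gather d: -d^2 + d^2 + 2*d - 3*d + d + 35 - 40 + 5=0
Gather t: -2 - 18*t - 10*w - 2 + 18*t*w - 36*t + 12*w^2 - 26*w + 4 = t*(18*w - 54) + 12*w^2 - 36*w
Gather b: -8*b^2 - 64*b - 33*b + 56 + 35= -8*b^2 - 97*b + 91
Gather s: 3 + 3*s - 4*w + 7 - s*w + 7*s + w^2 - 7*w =s*(10 - w) + w^2 - 11*w + 10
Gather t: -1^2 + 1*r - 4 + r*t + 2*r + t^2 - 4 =r*t + 3*r + t^2 - 9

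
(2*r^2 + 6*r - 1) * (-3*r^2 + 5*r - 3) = -6*r^4 - 8*r^3 + 27*r^2 - 23*r + 3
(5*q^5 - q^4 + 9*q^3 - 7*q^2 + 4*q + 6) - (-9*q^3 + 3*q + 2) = 5*q^5 - q^4 + 18*q^3 - 7*q^2 + q + 4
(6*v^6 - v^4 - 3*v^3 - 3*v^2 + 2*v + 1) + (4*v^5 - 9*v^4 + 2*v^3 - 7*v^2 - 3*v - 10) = 6*v^6 + 4*v^5 - 10*v^4 - v^3 - 10*v^2 - v - 9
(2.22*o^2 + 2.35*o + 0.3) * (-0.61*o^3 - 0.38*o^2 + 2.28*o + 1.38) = -1.3542*o^5 - 2.2771*o^4 + 3.9856*o^3 + 8.3076*o^2 + 3.927*o + 0.414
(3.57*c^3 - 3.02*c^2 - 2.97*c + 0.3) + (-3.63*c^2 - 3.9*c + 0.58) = 3.57*c^3 - 6.65*c^2 - 6.87*c + 0.88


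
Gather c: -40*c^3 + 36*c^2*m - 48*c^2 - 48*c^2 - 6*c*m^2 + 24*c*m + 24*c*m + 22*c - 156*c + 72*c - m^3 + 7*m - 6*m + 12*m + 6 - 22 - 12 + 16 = -40*c^3 + c^2*(36*m - 96) + c*(-6*m^2 + 48*m - 62) - m^3 + 13*m - 12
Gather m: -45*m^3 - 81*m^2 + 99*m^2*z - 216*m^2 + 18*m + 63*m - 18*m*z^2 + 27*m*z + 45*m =-45*m^3 + m^2*(99*z - 297) + m*(-18*z^2 + 27*z + 126)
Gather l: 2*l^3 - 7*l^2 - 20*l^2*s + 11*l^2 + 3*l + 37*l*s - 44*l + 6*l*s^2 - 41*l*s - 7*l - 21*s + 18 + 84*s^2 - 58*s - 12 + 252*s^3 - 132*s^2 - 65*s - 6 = 2*l^3 + l^2*(4 - 20*s) + l*(6*s^2 - 4*s - 48) + 252*s^3 - 48*s^2 - 144*s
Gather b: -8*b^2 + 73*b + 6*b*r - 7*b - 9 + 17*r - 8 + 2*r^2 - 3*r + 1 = -8*b^2 + b*(6*r + 66) + 2*r^2 + 14*r - 16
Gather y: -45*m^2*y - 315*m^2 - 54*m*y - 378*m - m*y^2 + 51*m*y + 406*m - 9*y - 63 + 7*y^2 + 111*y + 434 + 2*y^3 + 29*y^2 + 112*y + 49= -315*m^2 + 28*m + 2*y^3 + y^2*(36 - m) + y*(-45*m^2 - 3*m + 214) + 420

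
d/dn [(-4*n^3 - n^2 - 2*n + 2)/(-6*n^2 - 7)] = 2*(12*n^4 + 36*n^2 + 19*n + 7)/(36*n^4 + 84*n^2 + 49)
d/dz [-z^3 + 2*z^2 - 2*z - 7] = -3*z^2 + 4*z - 2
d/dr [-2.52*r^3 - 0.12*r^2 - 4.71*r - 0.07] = -7.56*r^2 - 0.24*r - 4.71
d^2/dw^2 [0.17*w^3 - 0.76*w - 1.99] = 1.02*w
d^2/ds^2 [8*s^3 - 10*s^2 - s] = 48*s - 20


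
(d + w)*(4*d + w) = 4*d^2 + 5*d*w + w^2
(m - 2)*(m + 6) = m^2 + 4*m - 12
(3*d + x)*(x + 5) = 3*d*x + 15*d + x^2 + 5*x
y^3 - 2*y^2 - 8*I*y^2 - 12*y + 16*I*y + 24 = (y - 2)*(y - 6*I)*(y - 2*I)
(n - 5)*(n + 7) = n^2 + 2*n - 35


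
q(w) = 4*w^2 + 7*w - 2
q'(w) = 8*w + 7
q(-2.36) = 3.76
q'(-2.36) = -11.88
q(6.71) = 225.07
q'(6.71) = 60.68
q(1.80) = 23.56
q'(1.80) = 21.40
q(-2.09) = 0.84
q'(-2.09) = -9.72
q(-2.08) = 0.75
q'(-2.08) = -9.64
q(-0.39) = -4.12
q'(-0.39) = 3.88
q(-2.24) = 2.39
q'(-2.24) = -10.92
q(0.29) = 0.37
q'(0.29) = 9.32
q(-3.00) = 13.00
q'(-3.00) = -17.00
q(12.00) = 658.00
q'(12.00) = 103.00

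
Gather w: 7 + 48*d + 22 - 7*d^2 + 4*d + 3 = -7*d^2 + 52*d + 32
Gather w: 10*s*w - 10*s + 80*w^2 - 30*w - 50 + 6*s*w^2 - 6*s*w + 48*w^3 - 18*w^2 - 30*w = -10*s + 48*w^3 + w^2*(6*s + 62) + w*(4*s - 60) - 50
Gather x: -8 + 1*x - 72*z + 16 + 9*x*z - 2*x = x*(9*z - 1) - 72*z + 8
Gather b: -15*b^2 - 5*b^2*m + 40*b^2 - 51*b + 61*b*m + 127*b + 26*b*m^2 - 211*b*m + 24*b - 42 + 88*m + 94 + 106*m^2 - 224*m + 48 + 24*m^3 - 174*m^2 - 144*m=b^2*(25 - 5*m) + b*(26*m^2 - 150*m + 100) + 24*m^3 - 68*m^2 - 280*m + 100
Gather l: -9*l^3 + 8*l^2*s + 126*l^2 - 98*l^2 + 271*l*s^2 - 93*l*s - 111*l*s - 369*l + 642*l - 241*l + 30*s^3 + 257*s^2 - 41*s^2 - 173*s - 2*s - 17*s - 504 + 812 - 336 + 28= -9*l^3 + l^2*(8*s + 28) + l*(271*s^2 - 204*s + 32) + 30*s^3 + 216*s^2 - 192*s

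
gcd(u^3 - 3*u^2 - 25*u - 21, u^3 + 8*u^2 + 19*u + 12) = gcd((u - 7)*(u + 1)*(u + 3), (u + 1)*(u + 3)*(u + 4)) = u^2 + 4*u + 3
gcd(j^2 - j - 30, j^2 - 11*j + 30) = j - 6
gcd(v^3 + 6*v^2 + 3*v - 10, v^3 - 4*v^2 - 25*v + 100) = v + 5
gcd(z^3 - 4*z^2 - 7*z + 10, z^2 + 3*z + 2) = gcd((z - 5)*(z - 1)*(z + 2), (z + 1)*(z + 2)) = z + 2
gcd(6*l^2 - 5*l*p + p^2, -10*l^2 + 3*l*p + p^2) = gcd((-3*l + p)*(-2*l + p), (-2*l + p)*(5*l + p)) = -2*l + p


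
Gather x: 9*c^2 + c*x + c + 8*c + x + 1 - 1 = 9*c^2 + 9*c + x*(c + 1)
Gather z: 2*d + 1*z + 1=2*d + z + 1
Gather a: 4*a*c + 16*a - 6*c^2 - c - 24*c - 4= a*(4*c + 16) - 6*c^2 - 25*c - 4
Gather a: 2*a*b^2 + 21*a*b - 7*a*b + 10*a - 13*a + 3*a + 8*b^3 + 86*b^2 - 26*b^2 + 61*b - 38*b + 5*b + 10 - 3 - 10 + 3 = a*(2*b^2 + 14*b) + 8*b^3 + 60*b^2 + 28*b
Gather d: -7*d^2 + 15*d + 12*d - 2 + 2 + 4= -7*d^2 + 27*d + 4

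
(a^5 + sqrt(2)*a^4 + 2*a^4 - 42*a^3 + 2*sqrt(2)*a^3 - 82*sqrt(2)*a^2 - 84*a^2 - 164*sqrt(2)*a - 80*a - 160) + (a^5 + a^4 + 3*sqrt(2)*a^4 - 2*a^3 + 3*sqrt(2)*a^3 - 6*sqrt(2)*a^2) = 2*a^5 + 3*a^4 + 4*sqrt(2)*a^4 - 44*a^3 + 5*sqrt(2)*a^3 - 88*sqrt(2)*a^2 - 84*a^2 - 164*sqrt(2)*a - 80*a - 160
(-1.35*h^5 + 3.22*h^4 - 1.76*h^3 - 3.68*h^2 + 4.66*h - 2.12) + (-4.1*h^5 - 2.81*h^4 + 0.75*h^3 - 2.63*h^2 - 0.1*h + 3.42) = -5.45*h^5 + 0.41*h^4 - 1.01*h^3 - 6.31*h^2 + 4.56*h + 1.3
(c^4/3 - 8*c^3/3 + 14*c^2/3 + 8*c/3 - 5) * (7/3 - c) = -c^5/3 + 31*c^4/9 - 98*c^3/9 + 74*c^2/9 + 101*c/9 - 35/3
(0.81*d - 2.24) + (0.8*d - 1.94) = 1.61*d - 4.18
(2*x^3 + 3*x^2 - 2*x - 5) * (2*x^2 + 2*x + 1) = 4*x^5 + 10*x^4 + 4*x^3 - 11*x^2 - 12*x - 5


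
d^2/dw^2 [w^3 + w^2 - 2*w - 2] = 6*w + 2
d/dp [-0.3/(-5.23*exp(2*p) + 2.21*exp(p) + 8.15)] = (0.663 - 3.138*exp(p))*exp(p)/(-5.23*exp(2*p) + 2.21*exp(p) + 8.15)^2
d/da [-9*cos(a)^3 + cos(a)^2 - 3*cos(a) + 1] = (27*cos(a)^2 - 2*cos(a) + 3)*sin(a)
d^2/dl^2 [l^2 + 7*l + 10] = 2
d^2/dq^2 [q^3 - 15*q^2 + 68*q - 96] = 6*q - 30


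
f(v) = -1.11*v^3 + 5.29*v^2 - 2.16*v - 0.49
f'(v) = -3.33*v^2 + 10.58*v - 2.16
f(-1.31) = 13.91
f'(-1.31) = -21.73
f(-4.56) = 224.61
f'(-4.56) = -119.65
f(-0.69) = 3.88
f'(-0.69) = -11.05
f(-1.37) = 15.25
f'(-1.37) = -22.90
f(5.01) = -18.12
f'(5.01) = -32.74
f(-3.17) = 94.87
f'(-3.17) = -69.16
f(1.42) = 3.93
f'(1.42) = 6.15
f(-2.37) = 49.12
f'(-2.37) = -45.94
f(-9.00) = 1256.63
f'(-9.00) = -367.11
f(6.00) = -62.77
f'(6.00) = -58.56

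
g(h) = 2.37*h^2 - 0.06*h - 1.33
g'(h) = 4.74*h - 0.06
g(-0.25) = -1.17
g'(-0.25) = -1.24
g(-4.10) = 38.76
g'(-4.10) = -19.49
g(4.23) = 40.82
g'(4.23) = 19.99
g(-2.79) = 17.29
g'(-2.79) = -13.28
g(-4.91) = 56.10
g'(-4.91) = -23.33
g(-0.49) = -0.73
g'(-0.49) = -2.38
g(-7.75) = 141.48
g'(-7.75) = -36.80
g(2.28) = 10.85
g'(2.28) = 10.75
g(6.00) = 83.63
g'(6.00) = 28.38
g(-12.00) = 340.67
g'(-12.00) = -56.94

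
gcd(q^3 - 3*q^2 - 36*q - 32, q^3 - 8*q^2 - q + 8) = q^2 - 7*q - 8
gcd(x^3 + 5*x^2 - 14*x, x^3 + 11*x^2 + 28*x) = x^2 + 7*x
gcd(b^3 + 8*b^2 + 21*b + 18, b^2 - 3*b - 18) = b + 3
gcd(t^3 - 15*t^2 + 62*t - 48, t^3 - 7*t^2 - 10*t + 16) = t^2 - 9*t + 8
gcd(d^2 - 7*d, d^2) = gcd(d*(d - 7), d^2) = d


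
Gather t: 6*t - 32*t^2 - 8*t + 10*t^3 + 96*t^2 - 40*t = 10*t^3 + 64*t^2 - 42*t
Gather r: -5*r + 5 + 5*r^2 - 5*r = 5*r^2 - 10*r + 5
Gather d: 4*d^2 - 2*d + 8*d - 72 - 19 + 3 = 4*d^2 + 6*d - 88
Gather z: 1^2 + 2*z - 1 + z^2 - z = z^2 + z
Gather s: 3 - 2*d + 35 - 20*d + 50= 88 - 22*d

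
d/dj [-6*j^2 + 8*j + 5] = 8 - 12*j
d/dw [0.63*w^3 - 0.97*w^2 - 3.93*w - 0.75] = 1.89*w^2 - 1.94*w - 3.93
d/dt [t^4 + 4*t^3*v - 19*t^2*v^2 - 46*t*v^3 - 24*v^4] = 4*t^3 + 12*t^2*v - 38*t*v^2 - 46*v^3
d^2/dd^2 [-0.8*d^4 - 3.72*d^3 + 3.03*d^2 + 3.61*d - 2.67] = -9.6*d^2 - 22.32*d + 6.06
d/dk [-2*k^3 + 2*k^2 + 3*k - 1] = -6*k^2 + 4*k + 3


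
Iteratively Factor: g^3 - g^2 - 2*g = (g - 2)*(g^2 + g) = (g - 2)*(g + 1)*(g)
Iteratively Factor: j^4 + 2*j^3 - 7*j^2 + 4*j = (j)*(j^3 + 2*j^2 - 7*j + 4) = j*(j - 1)*(j^2 + 3*j - 4) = j*(j - 1)^2*(j + 4)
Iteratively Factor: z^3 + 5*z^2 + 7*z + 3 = (z + 1)*(z^2 + 4*z + 3) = (z + 1)*(z + 3)*(z + 1)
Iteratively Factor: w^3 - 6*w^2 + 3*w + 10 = (w - 5)*(w^2 - w - 2) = (w - 5)*(w - 2)*(w + 1)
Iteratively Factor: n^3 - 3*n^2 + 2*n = (n - 2)*(n^2 - n) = n*(n - 2)*(n - 1)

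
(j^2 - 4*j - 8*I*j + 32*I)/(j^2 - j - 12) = (j - 8*I)/(j + 3)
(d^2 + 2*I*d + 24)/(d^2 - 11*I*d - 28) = (d + 6*I)/(d - 7*I)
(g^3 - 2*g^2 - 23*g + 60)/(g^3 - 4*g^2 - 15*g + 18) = (g^3 - 2*g^2 - 23*g + 60)/(g^3 - 4*g^2 - 15*g + 18)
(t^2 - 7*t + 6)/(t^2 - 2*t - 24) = (t - 1)/(t + 4)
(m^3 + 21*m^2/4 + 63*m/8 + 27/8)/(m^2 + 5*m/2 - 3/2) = (8*m^2 + 18*m + 9)/(4*(2*m - 1))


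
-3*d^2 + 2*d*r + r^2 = (-d + r)*(3*d + r)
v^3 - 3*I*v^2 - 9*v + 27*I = (v - 3)*(v + 3)*(v - 3*I)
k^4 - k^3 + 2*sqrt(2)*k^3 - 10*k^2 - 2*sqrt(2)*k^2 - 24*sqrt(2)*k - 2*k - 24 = (k - 4)*(k + 3)*(k + sqrt(2))^2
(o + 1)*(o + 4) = o^2 + 5*o + 4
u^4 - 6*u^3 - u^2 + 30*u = u*(u - 5)*(u - 3)*(u + 2)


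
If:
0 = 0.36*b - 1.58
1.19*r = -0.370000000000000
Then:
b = 4.39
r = -0.31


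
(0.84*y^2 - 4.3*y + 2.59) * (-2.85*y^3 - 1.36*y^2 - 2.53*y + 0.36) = -2.394*y^5 + 11.1126*y^4 - 3.6587*y^3 + 7.659*y^2 - 8.1007*y + 0.9324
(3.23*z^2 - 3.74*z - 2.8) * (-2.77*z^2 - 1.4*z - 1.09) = -8.9471*z^4 + 5.8378*z^3 + 9.4713*z^2 + 7.9966*z + 3.052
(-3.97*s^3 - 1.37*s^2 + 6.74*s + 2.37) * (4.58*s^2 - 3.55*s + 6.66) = -18.1826*s^5 + 7.8189*s^4 + 9.2925*s^3 - 22.1966*s^2 + 36.4749*s + 15.7842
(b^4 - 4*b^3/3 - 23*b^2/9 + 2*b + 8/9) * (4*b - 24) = 4*b^5 - 88*b^4/3 + 196*b^3/9 + 208*b^2/3 - 400*b/9 - 64/3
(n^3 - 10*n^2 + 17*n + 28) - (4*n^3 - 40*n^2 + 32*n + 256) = -3*n^3 + 30*n^2 - 15*n - 228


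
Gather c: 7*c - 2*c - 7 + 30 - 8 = 5*c + 15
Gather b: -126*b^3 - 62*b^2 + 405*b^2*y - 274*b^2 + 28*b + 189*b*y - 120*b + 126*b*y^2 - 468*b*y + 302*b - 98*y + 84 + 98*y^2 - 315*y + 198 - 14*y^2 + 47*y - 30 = -126*b^3 + b^2*(405*y - 336) + b*(126*y^2 - 279*y + 210) + 84*y^2 - 366*y + 252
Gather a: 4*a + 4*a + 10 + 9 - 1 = 8*a + 18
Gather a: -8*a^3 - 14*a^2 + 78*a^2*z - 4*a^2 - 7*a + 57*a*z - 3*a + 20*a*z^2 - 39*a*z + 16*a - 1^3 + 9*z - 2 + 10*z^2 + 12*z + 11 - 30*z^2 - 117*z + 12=-8*a^3 + a^2*(78*z - 18) + a*(20*z^2 + 18*z + 6) - 20*z^2 - 96*z + 20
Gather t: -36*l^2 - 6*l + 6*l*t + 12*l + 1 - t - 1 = -36*l^2 + 6*l + t*(6*l - 1)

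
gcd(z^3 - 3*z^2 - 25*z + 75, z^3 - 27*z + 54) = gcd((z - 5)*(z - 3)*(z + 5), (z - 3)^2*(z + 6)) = z - 3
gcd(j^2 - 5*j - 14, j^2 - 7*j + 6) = 1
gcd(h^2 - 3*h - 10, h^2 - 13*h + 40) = h - 5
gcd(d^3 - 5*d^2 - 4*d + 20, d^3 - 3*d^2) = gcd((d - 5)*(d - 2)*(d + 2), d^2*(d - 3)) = 1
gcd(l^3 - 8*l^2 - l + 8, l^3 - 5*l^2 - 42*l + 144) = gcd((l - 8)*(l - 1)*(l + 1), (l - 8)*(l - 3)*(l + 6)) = l - 8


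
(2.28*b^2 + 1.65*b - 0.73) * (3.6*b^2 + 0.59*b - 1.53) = 8.208*b^4 + 7.2852*b^3 - 5.1429*b^2 - 2.9552*b + 1.1169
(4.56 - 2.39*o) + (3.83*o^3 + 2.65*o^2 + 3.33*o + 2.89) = 3.83*o^3 + 2.65*o^2 + 0.94*o + 7.45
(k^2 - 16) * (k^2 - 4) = k^4 - 20*k^2 + 64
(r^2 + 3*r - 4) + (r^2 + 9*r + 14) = 2*r^2 + 12*r + 10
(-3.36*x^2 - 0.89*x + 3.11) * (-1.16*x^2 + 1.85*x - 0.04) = 3.8976*x^4 - 5.1836*x^3 - 5.1197*x^2 + 5.7891*x - 0.1244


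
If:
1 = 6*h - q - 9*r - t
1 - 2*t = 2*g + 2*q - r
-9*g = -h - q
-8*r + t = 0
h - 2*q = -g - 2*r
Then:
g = 57/1033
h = 301/1033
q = 212/1033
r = 33/1033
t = 264/1033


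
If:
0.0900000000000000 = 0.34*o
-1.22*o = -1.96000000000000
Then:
No Solution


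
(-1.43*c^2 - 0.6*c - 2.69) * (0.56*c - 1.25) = -0.8008*c^3 + 1.4515*c^2 - 0.7564*c + 3.3625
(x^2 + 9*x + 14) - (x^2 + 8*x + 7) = x + 7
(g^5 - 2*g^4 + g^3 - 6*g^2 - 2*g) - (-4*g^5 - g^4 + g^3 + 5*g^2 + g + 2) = 5*g^5 - g^4 - 11*g^2 - 3*g - 2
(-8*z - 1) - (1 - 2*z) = -6*z - 2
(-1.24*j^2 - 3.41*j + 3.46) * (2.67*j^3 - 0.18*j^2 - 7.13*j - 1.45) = -3.3108*j^5 - 8.8815*j^4 + 18.6932*j^3 + 25.4885*j^2 - 19.7253*j - 5.017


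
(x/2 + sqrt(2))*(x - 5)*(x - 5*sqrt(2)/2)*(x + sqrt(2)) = x^4/2 - 5*x^3/2 + sqrt(2)*x^3/4 - 11*x^2/2 - 5*sqrt(2)*x^2/4 - 5*sqrt(2)*x + 55*x/2 + 25*sqrt(2)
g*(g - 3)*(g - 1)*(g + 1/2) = g^4 - 7*g^3/2 + g^2 + 3*g/2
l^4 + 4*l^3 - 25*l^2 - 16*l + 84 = (l - 3)*(l - 2)*(l + 2)*(l + 7)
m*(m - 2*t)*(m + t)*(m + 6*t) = m^4 + 5*m^3*t - 8*m^2*t^2 - 12*m*t^3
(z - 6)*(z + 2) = z^2 - 4*z - 12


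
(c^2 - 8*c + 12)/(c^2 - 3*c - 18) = (c - 2)/(c + 3)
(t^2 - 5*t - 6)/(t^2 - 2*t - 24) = (t + 1)/(t + 4)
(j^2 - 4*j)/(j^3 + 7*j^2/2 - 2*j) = 2*(j - 4)/(2*j^2 + 7*j - 4)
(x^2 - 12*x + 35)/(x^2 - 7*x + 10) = (x - 7)/(x - 2)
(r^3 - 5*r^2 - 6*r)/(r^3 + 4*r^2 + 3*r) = (r - 6)/(r + 3)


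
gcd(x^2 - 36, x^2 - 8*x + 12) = x - 6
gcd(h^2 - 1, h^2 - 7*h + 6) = h - 1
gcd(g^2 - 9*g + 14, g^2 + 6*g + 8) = 1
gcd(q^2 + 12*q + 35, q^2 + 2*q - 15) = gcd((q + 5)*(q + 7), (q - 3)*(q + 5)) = q + 5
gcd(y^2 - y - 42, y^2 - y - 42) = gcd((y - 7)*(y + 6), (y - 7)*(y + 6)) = y^2 - y - 42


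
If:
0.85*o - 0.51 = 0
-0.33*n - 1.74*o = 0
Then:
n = -3.16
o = 0.60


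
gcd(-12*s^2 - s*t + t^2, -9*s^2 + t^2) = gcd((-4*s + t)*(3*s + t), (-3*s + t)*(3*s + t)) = 3*s + t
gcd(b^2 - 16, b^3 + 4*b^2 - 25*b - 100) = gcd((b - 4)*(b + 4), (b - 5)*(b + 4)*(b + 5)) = b + 4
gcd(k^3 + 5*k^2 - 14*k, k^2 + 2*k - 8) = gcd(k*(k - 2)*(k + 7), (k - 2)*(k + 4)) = k - 2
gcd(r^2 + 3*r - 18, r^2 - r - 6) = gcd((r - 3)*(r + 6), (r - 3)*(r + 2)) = r - 3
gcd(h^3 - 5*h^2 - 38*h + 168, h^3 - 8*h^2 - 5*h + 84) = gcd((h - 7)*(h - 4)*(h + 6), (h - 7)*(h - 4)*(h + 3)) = h^2 - 11*h + 28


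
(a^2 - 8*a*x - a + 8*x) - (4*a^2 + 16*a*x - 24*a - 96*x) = -3*a^2 - 24*a*x + 23*a + 104*x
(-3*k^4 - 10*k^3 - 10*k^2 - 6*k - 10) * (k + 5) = -3*k^5 - 25*k^4 - 60*k^3 - 56*k^2 - 40*k - 50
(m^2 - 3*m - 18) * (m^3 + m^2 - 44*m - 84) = m^5 - 2*m^4 - 65*m^3 + 30*m^2 + 1044*m + 1512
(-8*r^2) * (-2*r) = 16*r^3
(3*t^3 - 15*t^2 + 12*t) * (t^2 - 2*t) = 3*t^5 - 21*t^4 + 42*t^3 - 24*t^2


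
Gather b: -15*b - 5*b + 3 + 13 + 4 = 20 - 20*b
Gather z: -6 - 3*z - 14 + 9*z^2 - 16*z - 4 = 9*z^2 - 19*z - 24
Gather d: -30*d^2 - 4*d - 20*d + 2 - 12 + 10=-30*d^2 - 24*d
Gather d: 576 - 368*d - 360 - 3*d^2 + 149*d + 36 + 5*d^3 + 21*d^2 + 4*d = 5*d^3 + 18*d^2 - 215*d + 252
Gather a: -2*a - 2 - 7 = -2*a - 9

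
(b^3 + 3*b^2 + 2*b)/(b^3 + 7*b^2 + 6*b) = (b + 2)/(b + 6)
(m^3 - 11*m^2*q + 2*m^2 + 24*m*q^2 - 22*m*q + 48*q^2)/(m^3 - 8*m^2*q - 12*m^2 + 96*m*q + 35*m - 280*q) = (m^2 - 3*m*q + 2*m - 6*q)/(m^2 - 12*m + 35)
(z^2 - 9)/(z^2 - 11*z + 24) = (z + 3)/(z - 8)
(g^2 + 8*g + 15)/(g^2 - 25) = (g + 3)/(g - 5)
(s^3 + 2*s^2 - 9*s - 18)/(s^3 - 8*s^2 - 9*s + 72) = (s + 2)/(s - 8)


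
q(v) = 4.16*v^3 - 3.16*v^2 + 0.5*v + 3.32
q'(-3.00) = 131.78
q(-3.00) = -138.94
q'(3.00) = 93.86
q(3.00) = 88.70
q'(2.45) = 59.93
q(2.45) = 46.75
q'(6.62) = 505.59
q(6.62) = 1075.03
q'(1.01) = 6.85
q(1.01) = 4.89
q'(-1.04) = 20.57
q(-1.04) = -5.30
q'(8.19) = 785.85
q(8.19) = 2080.76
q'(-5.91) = 473.75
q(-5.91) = -968.74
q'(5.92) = 400.46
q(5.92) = 758.63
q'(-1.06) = 21.22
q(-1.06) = -5.72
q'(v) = 12.48*v^2 - 6.32*v + 0.5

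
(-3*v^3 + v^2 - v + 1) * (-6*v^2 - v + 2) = 18*v^5 - 3*v^4 - v^3 - 3*v^2 - 3*v + 2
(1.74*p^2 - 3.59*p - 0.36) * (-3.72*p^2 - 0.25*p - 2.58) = -6.4728*p^4 + 12.9198*p^3 - 2.2525*p^2 + 9.3522*p + 0.9288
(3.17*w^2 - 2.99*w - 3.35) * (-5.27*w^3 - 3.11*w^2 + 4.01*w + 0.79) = -16.7059*w^5 + 5.8986*w^4 + 39.6651*w^3 + 0.9329*w^2 - 15.7956*w - 2.6465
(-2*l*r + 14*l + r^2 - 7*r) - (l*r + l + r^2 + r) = -3*l*r + 13*l - 8*r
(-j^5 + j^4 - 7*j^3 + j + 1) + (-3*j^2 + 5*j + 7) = -j^5 + j^4 - 7*j^3 - 3*j^2 + 6*j + 8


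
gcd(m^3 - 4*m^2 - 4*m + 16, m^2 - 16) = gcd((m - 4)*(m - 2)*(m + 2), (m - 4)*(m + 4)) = m - 4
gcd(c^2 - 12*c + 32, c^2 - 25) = 1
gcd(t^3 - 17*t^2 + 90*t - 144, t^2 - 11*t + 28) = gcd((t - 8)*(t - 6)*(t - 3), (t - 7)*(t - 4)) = 1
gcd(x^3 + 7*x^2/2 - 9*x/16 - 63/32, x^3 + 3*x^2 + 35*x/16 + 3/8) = x + 3/4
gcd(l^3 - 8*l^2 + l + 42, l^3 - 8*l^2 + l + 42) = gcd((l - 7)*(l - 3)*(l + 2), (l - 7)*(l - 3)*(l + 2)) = l^3 - 8*l^2 + l + 42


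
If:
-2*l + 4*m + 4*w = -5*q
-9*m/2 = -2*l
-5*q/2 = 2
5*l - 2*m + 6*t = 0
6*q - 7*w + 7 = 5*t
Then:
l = 324/205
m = 144/205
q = -4/5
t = -222/205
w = 223/205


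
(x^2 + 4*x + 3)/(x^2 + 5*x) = (x^2 + 4*x + 3)/(x*(x + 5))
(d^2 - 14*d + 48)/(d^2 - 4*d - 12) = (d - 8)/(d + 2)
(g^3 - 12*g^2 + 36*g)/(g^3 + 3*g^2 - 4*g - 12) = g*(g^2 - 12*g + 36)/(g^3 + 3*g^2 - 4*g - 12)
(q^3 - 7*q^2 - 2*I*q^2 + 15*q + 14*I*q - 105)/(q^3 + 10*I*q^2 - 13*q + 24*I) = (q^2 - q*(7 + 5*I) + 35*I)/(q^2 + 7*I*q + 8)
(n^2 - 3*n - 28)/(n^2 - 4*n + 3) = (n^2 - 3*n - 28)/(n^2 - 4*n + 3)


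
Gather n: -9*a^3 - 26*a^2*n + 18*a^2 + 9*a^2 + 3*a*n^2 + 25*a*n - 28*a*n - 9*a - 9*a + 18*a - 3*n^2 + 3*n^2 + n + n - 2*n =-9*a^3 + 27*a^2 + 3*a*n^2 + n*(-26*a^2 - 3*a)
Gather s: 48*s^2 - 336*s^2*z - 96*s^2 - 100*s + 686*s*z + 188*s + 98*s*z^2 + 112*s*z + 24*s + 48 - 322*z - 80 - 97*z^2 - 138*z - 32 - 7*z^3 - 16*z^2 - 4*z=s^2*(-336*z - 48) + s*(98*z^2 + 798*z + 112) - 7*z^3 - 113*z^2 - 464*z - 64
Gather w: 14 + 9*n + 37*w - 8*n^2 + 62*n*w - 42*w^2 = -8*n^2 + 9*n - 42*w^2 + w*(62*n + 37) + 14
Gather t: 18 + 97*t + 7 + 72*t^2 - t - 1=72*t^2 + 96*t + 24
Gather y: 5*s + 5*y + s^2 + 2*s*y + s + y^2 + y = s^2 + 6*s + y^2 + y*(2*s + 6)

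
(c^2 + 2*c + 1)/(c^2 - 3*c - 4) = (c + 1)/(c - 4)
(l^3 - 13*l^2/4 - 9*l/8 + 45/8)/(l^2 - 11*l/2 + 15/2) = (8*l^2 - 2*l - 15)/(4*(2*l - 5))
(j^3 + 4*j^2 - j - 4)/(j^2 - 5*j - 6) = (j^2 + 3*j - 4)/(j - 6)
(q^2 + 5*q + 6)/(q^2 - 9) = (q + 2)/(q - 3)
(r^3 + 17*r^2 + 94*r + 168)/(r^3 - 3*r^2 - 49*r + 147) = (r^2 + 10*r + 24)/(r^2 - 10*r + 21)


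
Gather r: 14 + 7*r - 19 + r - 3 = 8*r - 8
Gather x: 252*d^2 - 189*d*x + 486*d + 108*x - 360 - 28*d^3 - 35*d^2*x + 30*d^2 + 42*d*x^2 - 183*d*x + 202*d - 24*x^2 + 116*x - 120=-28*d^3 + 282*d^2 + 688*d + x^2*(42*d - 24) + x*(-35*d^2 - 372*d + 224) - 480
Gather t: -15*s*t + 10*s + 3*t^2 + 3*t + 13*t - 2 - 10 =10*s + 3*t^2 + t*(16 - 15*s) - 12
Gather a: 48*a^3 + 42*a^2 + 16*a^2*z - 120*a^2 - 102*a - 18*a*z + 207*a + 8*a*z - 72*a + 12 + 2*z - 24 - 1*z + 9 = 48*a^3 + a^2*(16*z - 78) + a*(33 - 10*z) + z - 3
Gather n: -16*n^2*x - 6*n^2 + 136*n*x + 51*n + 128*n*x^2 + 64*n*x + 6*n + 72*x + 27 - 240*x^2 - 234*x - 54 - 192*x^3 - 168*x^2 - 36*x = n^2*(-16*x - 6) + n*(128*x^2 + 200*x + 57) - 192*x^3 - 408*x^2 - 198*x - 27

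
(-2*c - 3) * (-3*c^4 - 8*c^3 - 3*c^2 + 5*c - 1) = 6*c^5 + 25*c^4 + 30*c^3 - c^2 - 13*c + 3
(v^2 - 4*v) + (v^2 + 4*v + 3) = 2*v^2 + 3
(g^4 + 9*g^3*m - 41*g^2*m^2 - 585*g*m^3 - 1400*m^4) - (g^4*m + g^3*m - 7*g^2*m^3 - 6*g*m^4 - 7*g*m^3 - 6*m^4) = -g^4*m + g^4 + 8*g^3*m + 7*g^2*m^3 - 41*g^2*m^2 + 6*g*m^4 - 578*g*m^3 - 1394*m^4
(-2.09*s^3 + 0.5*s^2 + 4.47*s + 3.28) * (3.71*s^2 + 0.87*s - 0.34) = -7.7539*s^5 + 0.0367000000000002*s^4 + 17.7293*s^3 + 15.8877*s^2 + 1.3338*s - 1.1152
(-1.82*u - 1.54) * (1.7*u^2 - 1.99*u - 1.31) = -3.094*u^3 + 1.0038*u^2 + 5.4488*u + 2.0174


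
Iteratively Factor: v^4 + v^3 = (v + 1)*(v^3) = v*(v + 1)*(v^2) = v^2*(v + 1)*(v)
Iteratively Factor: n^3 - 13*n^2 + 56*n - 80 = (n - 5)*(n^2 - 8*n + 16) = (n - 5)*(n - 4)*(n - 4)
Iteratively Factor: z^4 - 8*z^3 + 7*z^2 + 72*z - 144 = (z - 3)*(z^3 - 5*z^2 - 8*z + 48) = (z - 4)*(z - 3)*(z^2 - z - 12) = (z - 4)^2*(z - 3)*(z + 3)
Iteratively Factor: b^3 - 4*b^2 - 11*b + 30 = (b + 3)*(b^2 - 7*b + 10) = (b - 2)*(b + 3)*(b - 5)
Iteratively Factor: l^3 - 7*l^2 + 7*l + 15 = (l - 5)*(l^2 - 2*l - 3) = (l - 5)*(l + 1)*(l - 3)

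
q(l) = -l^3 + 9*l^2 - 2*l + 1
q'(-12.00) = -650.00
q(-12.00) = 3049.00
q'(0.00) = -2.00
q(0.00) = 1.00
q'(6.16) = -4.96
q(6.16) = 96.45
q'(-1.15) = -26.67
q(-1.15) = 16.72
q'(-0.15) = -4.77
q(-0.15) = 1.51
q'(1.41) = 17.42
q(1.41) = 13.27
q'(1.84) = 20.96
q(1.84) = 21.56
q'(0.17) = 0.97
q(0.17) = 0.92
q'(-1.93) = -47.91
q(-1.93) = 45.57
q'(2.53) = 24.34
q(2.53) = 37.35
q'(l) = -3*l^2 + 18*l - 2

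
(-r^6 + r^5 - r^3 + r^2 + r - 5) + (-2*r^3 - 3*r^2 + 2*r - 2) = -r^6 + r^5 - 3*r^3 - 2*r^2 + 3*r - 7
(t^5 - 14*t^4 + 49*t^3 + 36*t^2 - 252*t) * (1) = t^5 - 14*t^4 + 49*t^3 + 36*t^2 - 252*t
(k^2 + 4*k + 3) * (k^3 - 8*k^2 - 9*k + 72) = k^5 - 4*k^4 - 38*k^3 + 12*k^2 + 261*k + 216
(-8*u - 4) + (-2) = -8*u - 6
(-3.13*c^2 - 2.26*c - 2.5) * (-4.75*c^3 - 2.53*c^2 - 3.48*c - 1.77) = 14.8675*c^5 + 18.6539*c^4 + 28.4852*c^3 + 19.7299*c^2 + 12.7002*c + 4.425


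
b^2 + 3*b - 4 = (b - 1)*(b + 4)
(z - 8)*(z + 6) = z^2 - 2*z - 48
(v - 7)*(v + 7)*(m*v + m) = m*v^3 + m*v^2 - 49*m*v - 49*m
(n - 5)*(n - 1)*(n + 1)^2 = n^4 - 4*n^3 - 6*n^2 + 4*n + 5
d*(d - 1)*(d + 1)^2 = d^4 + d^3 - d^2 - d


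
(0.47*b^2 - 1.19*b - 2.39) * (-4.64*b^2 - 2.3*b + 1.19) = -2.1808*b^4 + 4.4406*b^3 + 14.3859*b^2 + 4.0809*b - 2.8441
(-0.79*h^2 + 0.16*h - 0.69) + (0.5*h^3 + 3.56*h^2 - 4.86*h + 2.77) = 0.5*h^3 + 2.77*h^2 - 4.7*h + 2.08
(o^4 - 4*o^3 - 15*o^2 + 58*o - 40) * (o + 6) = o^5 + 2*o^4 - 39*o^3 - 32*o^2 + 308*o - 240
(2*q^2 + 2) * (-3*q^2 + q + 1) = -6*q^4 + 2*q^3 - 4*q^2 + 2*q + 2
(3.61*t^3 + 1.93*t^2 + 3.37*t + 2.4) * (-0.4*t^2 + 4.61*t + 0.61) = -1.444*t^5 + 15.8701*t^4 + 9.7514*t^3 + 15.753*t^2 + 13.1197*t + 1.464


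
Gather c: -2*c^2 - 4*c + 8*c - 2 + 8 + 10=-2*c^2 + 4*c + 16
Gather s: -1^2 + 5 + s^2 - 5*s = s^2 - 5*s + 4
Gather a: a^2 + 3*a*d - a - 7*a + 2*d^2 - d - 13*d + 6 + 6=a^2 + a*(3*d - 8) + 2*d^2 - 14*d + 12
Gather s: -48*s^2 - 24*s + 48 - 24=-48*s^2 - 24*s + 24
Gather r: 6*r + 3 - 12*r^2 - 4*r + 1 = -12*r^2 + 2*r + 4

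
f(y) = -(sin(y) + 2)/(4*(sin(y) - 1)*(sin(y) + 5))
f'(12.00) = 0.05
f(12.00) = 0.05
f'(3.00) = -0.17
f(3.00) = 0.12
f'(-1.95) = -0.02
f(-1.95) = 0.03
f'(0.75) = 0.91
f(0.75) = 0.37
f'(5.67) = 0.05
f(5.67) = 0.05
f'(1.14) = 6.25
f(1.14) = 1.35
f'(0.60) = 0.55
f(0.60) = 0.26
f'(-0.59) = 0.05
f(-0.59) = 0.05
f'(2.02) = -5.52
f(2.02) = 1.24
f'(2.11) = -3.19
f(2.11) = 0.86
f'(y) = (sin(y) + 2)*cos(y)/(4*(sin(y) - 1)*(sin(y) + 5)^2) - cos(y)/(4*(sin(y) - 1)*(sin(y) + 5)) + (sin(y) + 2)*cos(y)/(4*(sin(y) - 1)^2*(sin(y) + 5)) = (sin(y)^2 + 4*sin(y) + 13)*cos(y)/(4*(sin(y) - 1)^2*(sin(y) + 5)^2)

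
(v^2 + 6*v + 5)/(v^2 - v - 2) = (v + 5)/(v - 2)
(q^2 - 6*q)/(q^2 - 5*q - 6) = q/(q + 1)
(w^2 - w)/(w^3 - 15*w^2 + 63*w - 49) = w/(w^2 - 14*w + 49)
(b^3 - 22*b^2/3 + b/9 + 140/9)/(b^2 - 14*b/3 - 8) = (3*b^2 - 26*b + 35)/(3*(b - 6))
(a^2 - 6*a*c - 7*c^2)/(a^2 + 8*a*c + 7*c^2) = (a - 7*c)/(a + 7*c)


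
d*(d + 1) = d^2 + d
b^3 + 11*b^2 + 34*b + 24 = (b + 1)*(b + 4)*(b + 6)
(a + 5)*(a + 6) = a^2 + 11*a + 30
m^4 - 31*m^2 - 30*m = m*(m - 6)*(m + 1)*(m + 5)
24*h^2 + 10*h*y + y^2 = (4*h + y)*(6*h + y)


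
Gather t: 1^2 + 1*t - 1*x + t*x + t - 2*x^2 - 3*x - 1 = t*(x + 2) - 2*x^2 - 4*x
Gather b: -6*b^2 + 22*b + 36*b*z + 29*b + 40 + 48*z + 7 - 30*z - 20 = -6*b^2 + b*(36*z + 51) + 18*z + 27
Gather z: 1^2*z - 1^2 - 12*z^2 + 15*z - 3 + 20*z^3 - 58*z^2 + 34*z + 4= 20*z^3 - 70*z^2 + 50*z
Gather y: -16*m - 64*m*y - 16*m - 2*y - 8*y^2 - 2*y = -32*m - 8*y^2 + y*(-64*m - 4)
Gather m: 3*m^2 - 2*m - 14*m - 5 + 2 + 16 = 3*m^2 - 16*m + 13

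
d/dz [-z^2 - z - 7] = -2*z - 1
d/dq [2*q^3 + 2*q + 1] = 6*q^2 + 2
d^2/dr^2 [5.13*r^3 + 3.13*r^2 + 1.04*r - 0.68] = 30.78*r + 6.26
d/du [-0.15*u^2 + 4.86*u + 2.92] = 4.86 - 0.3*u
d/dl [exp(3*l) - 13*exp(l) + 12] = (3*exp(2*l) - 13)*exp(l)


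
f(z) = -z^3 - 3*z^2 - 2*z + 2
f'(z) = -3*z^2 - 6*z - 2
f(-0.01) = 2.02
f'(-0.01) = -1.94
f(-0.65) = 2.31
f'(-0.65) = 0.63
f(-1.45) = 1.64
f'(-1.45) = 0.39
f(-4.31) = 34.95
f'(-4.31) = -31.87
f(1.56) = -12.22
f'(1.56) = -18.66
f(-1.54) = 1.62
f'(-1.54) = 0.13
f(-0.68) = 2.29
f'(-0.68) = 0.69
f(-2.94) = 7.36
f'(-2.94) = -10.29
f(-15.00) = 2732.00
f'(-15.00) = -587.00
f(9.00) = -988.00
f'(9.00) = -299.00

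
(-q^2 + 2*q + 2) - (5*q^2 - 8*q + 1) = -6*q^2 + 10*q + 1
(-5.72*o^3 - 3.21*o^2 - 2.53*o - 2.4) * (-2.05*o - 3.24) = 11.726*o^4 + 25.1133*o^3 + 15.5869*o^2 + 13.1172*o + 7.776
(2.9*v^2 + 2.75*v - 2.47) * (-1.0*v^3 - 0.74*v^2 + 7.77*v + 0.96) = -2.9*v^5 - 4.896*v^4 + 22.968*v^3 + 25.9793*v^2 - 16.5519*v - 2.3712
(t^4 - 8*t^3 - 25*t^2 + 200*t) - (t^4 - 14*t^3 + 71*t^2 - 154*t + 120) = 6*t^3 - 96*t^2 + 354*t - 120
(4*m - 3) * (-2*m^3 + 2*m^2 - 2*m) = -8*m^4 + 14*m^3 - 14*m^2 + 6*m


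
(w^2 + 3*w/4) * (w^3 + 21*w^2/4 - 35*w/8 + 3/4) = w^5 + 6*w^4 - 7*w^3/16 - 81*w^2/32 + 9*w/16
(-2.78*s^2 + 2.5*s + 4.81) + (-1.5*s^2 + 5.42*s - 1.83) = -4.28*s^2 + 7.92*s + 2.98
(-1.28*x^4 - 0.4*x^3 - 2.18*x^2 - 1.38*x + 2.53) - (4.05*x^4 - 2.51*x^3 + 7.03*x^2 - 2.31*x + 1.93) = -5.33*x^4 + 2.11*x^3 - 9.21*x^2 + 0.93*x + 0.6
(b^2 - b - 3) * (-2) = -2*b^2 + 2*b + 6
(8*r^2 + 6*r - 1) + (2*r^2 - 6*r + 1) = 10*r^2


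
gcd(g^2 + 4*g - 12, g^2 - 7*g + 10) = g - 2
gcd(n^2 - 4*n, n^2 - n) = n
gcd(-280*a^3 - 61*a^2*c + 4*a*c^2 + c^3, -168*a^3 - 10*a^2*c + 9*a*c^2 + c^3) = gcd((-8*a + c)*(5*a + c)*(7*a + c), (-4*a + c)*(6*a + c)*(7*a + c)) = 7*a + c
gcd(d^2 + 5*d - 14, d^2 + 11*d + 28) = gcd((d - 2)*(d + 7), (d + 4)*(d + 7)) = d + 7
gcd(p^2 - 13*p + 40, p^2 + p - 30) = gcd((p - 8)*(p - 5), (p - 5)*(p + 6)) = p - 5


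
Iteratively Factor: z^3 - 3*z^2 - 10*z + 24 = (z - 2)*(z^2 - z - 12) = (z - 2)*(z + 3)*(z - 4)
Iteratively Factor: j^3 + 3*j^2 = (j)*(j^2 + 3*j) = j*(j + 3)*(j)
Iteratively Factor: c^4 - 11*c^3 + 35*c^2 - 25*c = (c - 5)*(c^3 - 6*c^2 + 5*c) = (c - 5)*(c - 1)*(c^2 - 5*c) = (c - 5)^2*(c - 1)*(c)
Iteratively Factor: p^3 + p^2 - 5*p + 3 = (p - 1)*(p^2 + 2*p - 3) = (p - 1)^2*(p + 3)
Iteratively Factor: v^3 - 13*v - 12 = (v - 4)*(v^2 + 4*v + 3) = (v - 4)*(v + 3)*(v + 1)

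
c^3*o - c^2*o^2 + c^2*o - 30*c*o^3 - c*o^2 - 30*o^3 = (c - 6*o)*(c + 5*o)*(c*o + o)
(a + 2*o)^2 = a^2 + 4*a*o + 4*o^2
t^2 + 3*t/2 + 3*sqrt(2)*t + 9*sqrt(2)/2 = (t + 3/2)*(t + 3*sqrt(2))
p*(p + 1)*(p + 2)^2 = p^4 + 5*p^3 + 8*p^2 + 4*p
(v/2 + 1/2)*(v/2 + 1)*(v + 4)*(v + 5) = v^4/4 + 3*v^3 + 49*v^2/4 + 39*v/2 + 10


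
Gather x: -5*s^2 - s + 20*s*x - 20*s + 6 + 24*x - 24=-5*s^2 - 21*s + x*(20*s + 24) - 18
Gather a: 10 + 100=110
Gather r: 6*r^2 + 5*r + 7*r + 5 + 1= 6*r^2 + 12*r + 6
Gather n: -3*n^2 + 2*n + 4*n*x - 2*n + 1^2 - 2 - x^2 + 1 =-3*n^2 + 4*n*x - x^2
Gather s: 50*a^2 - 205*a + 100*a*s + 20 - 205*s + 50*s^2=50*a^2 - 205*a + 50*s^2 + s*(100*a - 205) + 20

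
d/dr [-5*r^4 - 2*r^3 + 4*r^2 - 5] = 2*r*(-10*r^2 - 3*r + 4)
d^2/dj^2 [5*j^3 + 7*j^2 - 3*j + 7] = 30*j + 14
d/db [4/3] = 0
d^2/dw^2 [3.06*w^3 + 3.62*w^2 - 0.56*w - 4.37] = 18.36*w + 7.24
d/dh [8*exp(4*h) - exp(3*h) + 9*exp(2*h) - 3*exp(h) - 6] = (32*exp(3*h) - 3*exp(2*h) + 18*exp(h) - 3)*exp(h)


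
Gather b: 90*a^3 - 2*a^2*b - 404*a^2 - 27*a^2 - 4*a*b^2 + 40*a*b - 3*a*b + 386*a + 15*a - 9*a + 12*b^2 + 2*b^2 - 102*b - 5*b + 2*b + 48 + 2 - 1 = 90*a^3 - 431*a^2 + 392*a + b^2*(14 - 4*a) + b*(-2*a^2 + 37*a - 105) + 49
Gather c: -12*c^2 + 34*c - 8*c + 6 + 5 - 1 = -12*c^2 + 26*c + 10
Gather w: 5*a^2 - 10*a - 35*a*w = 5*a^2 - 35*a*w - 10*a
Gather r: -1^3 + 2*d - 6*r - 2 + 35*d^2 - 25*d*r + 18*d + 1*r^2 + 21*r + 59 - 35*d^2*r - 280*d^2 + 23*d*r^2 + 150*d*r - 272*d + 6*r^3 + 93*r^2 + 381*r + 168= -245*d^2 - 252*d + 6*r^3 + r^2*(23*d + 94) + r*(-35*d^2 + 125*d + 396) + 224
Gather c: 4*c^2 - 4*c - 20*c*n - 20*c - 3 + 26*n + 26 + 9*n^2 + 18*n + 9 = 4*c^2 + c*(-20*n - 24) + 9*n^2 + 44*n + 32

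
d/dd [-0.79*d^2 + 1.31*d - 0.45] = 1.31 - 1.58*d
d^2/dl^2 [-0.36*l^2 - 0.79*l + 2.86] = -0.720000000000000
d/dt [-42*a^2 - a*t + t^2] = -a + 2*t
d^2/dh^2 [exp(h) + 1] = exp(h)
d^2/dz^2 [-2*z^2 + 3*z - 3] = -4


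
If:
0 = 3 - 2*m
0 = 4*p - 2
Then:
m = 3/2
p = 1/2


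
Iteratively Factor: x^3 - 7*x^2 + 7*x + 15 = (x - 3)*(x^2 - 4*x - 5) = (x - 3)*(x + 1)*(x - 5)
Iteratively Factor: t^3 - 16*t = (t - 4)*(t^2 + 4*t) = (t - 4)*(t + 4)*(t)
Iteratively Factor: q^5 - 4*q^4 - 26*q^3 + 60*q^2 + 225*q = (q - 5)*(q^4 + q^3 - 21*q^2 - 45*q) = q*(q - 5)*(q^3 + q^2 - 21*q - 45) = q*(q - 5)*(q + 3)*(q^2 - 2*q - 15) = q*(q - 5)*(q + 3)^2*(q - 5)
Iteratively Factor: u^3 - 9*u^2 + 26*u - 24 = (u - 3)*(u^2 - 6*u + 8) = (u - 3)*(u - 2)*(u - 4)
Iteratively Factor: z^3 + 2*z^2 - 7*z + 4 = (z + 4)*(z^2 - 2*z + 1) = (z - 1)*(z + 4)*(z - 1)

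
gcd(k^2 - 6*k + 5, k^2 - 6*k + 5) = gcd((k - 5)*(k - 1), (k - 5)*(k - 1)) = k^2 - 6*k + 5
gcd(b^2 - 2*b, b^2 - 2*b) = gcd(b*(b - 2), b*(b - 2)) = b^2 - 2*b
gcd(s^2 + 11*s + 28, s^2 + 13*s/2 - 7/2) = s + 7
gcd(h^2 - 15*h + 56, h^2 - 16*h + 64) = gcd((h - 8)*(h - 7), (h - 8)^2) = h - 8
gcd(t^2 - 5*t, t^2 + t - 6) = 1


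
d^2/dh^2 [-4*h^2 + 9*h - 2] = -8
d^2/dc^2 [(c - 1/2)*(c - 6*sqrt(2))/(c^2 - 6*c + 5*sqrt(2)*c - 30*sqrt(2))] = 11*(-2*sqrt(2)*c^3 + c^3 + 18*sqrt(2)*c^2 - 180*c - 18*sqrt(2)*c - 264*sqrt(2) + 660)/(c^6 - 18*c^5 + 15*sqrt(2)*c^5 - 270*sqrt(2)*c^4 + 258*c^4 - 2916*c^3 + 1870*sqrt(2)*c^3 - 7740*sqrt(2)*c^2 + 16200*c^2 - 32400*c + 27000*sqrt(2)*c - 54000*sqrt(2))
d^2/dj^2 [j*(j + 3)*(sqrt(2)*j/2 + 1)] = 3*sqrt(2)*j + 2 + 3*sqrt(2)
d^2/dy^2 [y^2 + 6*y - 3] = 2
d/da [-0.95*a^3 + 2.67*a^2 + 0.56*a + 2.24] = -2.85*a^2 + 5.34*a + 0.56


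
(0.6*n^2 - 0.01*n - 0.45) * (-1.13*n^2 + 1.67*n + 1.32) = -0.678*n^4 + 1.0133*n^3 + 1.2838*n^2 - 0.7647*n - 0.594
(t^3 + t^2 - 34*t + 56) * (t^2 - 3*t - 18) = t^5 - 2*t^4 - 55*t^3 + 140*t^2 + 444*t - 1008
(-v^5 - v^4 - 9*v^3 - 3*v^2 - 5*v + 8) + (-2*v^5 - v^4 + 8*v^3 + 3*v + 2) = -3*v^5 - 2*v^4 - v^3 - 3*v^2 - 2*v + 10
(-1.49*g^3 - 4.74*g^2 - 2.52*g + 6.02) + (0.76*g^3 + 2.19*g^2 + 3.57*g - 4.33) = -0.73*g^3 - 2.55*g^2 + 1.05*g + 1.69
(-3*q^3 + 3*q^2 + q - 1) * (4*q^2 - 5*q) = -12*q^5 + 27*q^4 - 11*q^3 - 9*q^2 + 5*q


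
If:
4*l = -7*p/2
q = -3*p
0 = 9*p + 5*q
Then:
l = 0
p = 0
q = 0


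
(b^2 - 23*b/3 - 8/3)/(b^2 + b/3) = (b - 8)/b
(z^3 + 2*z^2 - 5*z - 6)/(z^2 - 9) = (z^2 - z - 2)/(z - 3)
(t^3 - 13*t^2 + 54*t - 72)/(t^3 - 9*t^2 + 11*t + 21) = (t^2 - 10*t + 24)/(t^2 - 6*t - 7)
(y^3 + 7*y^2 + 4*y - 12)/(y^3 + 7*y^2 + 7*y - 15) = (y^2 + 8*y + 12)/(y^2 + 8*y + 15)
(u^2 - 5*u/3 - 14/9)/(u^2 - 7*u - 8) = (-9*u^2 + 15*u + 14)/(9*(-u^2 + 7*u + 8))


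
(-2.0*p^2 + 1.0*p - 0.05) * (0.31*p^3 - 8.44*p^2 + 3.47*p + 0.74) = -0.62*p^5 + 17.19*p^4 - 15.3955*p^3 + 2.412*p^2 + 0.5665*p - 0.037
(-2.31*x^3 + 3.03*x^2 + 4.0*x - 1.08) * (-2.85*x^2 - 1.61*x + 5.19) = 6.5835*x^5 - 4.9164*x^4 - 28.2672*x^3 + 12.3637*x^2 + 22.4988*x - 5.6052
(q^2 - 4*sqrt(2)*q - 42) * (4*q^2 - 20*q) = 4*q^4 - 16*sqrt(2)*q^3 - 20*q^3 - 168*q^2 + 80*sqrt(2)*q^2 + 840*q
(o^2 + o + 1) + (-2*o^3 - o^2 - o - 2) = -2*o^3 - 1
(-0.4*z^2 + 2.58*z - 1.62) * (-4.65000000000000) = 1.86*z^2 - 11.997*z + 7.533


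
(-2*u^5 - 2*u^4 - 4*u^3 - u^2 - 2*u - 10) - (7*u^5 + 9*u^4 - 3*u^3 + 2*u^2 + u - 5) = -9*u^5 - 11*u^4 - u^3 - 3*u^2 - 3*u - 5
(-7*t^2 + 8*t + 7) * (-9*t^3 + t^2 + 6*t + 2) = 63*t^5 - 79*t^4 - 97*t^3 + 41*t^2 + 58*t + 14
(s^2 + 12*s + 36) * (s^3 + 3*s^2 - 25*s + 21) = s^5 + 15*s^4 + 47*s^3 - 171*s^2 - 648*s + 756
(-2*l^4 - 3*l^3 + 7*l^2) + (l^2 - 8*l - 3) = -2*l^4 - 3*l^3 + 8*l^2 - 8*l - 3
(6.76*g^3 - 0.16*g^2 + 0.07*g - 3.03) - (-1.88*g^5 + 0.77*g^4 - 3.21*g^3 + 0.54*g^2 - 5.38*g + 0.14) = 1.88*g^5 - 0.77*g^4 + 9.97*g^3 - 0.7*g^2 + 5.45*g - 3.17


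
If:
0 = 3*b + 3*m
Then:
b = -m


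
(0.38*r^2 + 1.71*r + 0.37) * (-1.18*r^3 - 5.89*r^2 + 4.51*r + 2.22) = -0.4484*r^5 - 4.256*r^4 - 8.7947*r^3 + 6.3764*r^2 + 5.4649*r + 0.8214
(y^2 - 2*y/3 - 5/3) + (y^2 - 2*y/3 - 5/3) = 2*y^2 - 4*y/3 - 10/3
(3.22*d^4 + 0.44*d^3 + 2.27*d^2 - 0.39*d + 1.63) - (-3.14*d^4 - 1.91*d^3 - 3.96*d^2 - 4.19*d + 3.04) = 6.36*d^4 + 2.35*d^3 + 6.23*d^2 + 3.8*d - 1.41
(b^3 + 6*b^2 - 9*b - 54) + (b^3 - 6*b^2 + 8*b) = 2*b^3 - b - 54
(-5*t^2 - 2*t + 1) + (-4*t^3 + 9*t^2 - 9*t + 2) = -4*t^3 + 4*t^2 - 11*t + 3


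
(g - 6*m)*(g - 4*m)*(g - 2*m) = g^3 - 12*g^2*m + 44*g*m^2 - 48*m^3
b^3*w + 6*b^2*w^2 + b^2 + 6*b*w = b*(b + 6*w)*(b*w + 1)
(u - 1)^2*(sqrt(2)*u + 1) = sqrt(2)*u^3 - 2*sqrt(2)*u^2 + u^2 - 2*u + sqrt(2)*u + 1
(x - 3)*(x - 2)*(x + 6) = x^3 + x^2 - 24*x + 36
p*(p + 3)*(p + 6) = p^3 + 9*p^2 + 18*p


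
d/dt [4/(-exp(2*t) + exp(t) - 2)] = (8*exp(t) - 4)*exp(t)/(exp(2*t) - exp(t) + 2)^2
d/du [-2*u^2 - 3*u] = -4*u - 3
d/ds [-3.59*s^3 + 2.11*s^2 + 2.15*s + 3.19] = -10.77*s^2 + 4.22*s + 2.15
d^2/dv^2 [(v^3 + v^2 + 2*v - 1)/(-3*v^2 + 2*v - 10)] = 2*(2*v^3 + 177*v^2 - 138*v - 166)/(27*v^6 - 54*v^5 + 306*v^4 - 368*v^3 + 1020*v^2 - 600*v + 1000)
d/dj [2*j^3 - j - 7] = 6*j^2 - 1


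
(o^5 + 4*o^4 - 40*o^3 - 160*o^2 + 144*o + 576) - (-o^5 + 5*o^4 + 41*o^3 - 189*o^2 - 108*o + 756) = 2*o^5 - o^4 - 81*o^3 + 29*o^2 + 252*o - 180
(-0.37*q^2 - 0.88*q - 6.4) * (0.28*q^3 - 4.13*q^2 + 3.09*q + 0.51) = -0.1036*q^5 + 1.2817*q^4 + 0.6991*q^3 + 23.5241*q^2 - 20.2248*q - 3.264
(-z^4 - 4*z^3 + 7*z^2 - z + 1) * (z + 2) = -z^5 - 6*z^4 - z^3 + 13*z^2 - z + 2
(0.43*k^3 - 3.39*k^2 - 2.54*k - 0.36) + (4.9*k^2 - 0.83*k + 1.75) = 0.43*k^3 + 1.51*k^2 - 3.37*k + 1.39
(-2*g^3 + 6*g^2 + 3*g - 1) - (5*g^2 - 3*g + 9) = -2*g^3 + g^2 + 6*g - 10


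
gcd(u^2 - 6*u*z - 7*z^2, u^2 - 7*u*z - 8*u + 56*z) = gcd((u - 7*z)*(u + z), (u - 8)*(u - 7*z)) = -u + 7*z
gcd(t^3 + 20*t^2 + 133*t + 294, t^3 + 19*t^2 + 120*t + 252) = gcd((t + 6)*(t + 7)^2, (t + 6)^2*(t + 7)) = t^2 + 13*t + 42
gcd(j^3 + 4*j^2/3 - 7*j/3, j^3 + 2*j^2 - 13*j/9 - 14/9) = j^2 + 4*j/3 - 7/3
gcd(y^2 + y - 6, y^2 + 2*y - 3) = y + 3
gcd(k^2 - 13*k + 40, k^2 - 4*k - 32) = k - 8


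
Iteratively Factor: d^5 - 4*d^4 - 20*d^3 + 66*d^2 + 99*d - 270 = (d + 3)*(d^4 - 7*d^3 + d^2 + 63*d - 90) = (d - 3)*(d + 3)*(d^3 - 4*d^2 - 11*d + 30) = (d - 5)*(d - 3)*(d + 3)*(d^2 + d - 6) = (d - 5)*(d - 3)*(d - 2)*(d + 3)*(d + 3)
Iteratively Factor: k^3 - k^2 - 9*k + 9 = (k - 3)*(k^2 + 2*k - 3) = (k - 3)*(k - 1)*(k + 3)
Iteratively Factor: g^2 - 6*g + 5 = (g - 1)*(g - 5)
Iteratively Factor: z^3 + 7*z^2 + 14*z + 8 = (z + 1)*(z^2 + 6*z + 8) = (z + 1)*(z + 2)*(z + 4)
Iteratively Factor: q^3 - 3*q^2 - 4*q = (q + 1)*(q^2 - 4*q) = q*(q + 1)*(q - 4)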